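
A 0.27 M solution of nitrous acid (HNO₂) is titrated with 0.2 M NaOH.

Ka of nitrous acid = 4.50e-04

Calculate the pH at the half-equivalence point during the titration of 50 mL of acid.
pH = pKa = 3.35

At the half-equivalence point, [HA] = [A⁻], so by Henderson–Hasselbalch pH = pKa + log(1) = pKa.
pKa = −log(4.50e-04) = 3.35.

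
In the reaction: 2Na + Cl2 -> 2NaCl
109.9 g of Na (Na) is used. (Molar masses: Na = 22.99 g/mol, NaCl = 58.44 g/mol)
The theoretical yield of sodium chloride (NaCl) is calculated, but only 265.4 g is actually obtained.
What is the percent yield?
Moles of Na = 109.9 g ÷ 22.99 g/mol = 4.78034 mol
Mole ratio: 2 mol NaCl / 2 mol Na
Moles of NaCl = 4.78034 × (2/2) = 4.78034 mol
Theoretical yield = 4.78034 mol × 58.44 g/mol = 279.36 g
Actual yield = 265.4 g
Percent yield = (265.4 / 279.36) × 100% = 95.0%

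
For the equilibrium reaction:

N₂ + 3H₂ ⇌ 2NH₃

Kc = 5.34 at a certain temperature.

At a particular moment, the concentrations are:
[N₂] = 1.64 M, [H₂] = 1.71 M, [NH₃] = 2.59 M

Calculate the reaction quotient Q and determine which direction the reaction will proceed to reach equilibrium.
Q = 0.818, Q < K, reaction proceeds forward (toward products)

Q = ([NH₃]^2) / ([N₂] × [H₂]^3)
  = ((2.59)^2) / ((1.64)·(1.71)^3) = 6.7081/8.2003 = 0.818
Since Q = 0.818 < Kc = 5.34, the reaction proceeds forward (toward products) to reach equilibrium.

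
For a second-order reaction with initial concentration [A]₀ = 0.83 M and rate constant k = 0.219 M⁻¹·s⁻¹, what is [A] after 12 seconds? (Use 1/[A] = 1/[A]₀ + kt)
0.2609 M

1/[A] = 1/[A]₀ + k·t = 1/0.83 + (0.219)·(12) = 1.2048 + 2.6280 = 3.8328
[A] = 1/3.8328 = 0.2609 M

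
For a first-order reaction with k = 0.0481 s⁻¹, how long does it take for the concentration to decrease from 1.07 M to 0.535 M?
14.41 s

From ln[A] = ln[A]₀ - k·t: t = ln([A]₀/[A])/k = ln(1.07/0.535)/0.0481 = ln(2.0000)/0.0481 = 0.6931/0.0481 = 14.41 s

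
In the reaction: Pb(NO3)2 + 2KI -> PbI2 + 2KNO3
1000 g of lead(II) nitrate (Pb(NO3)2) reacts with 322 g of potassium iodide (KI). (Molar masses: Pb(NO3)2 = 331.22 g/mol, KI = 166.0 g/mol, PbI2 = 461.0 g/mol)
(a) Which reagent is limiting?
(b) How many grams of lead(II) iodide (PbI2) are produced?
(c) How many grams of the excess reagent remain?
(a) KI, (b) 447.1 g, (c) 678.8 g

Moles of Pb(NO3)2 = 1000 g ÷ 331.22 g/mol = 3.01914 mol
Moles of KI = 322 g ÷ 166.0 g/mol = 1.93976 mol
Moles ÷ coefficient: Pb(NO3)2: 3.01914/1 = 3.019, KI: 1.93976/2 = 0.9699
(a) KI has the smaller value, so KI is the limiting reagent.
(b) Moles of PbI2 = 1.93976 mol KI × (1/2) = 0.96988 mol; mass = 0.96988 mol × 461.0 g/mol = 447.1 g
(c) Pb(NO3)2 consumed = 1.93976 × (1/2) = 0.96988 mol; remaining = 3.01914 − 0.96988 = 2.04926 mol; mass = 2.04926 mol × 331.22 g/mol = 678.8 g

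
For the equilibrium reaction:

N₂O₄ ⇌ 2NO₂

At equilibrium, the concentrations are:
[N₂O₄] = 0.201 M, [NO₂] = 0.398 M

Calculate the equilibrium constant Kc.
K_c = 0.7881

Kc = ([NO₂]^2) / ([N₂O₄])
   = ((0.398)^2) / ((0.201))
   = 0.1584 / 0.201 = 0.7881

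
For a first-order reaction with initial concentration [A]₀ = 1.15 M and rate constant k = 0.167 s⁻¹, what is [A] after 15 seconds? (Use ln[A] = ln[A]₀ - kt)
0.0939 M

ln[A] = ln[A]₀ - k·t = ln(1.15) - (0.167)·(15) = 0.1398 - 2.5050 = -2.3652
[A] = e^(-2.3652) = 0.0939 M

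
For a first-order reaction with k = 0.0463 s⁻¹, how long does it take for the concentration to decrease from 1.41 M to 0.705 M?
14.97 s

From ln[A] = ln[A]₀ - k·t: t = ln([A]₀/[A])/k = ln(1.41/0.705)/0.0463 = ln(2.0000)/0.0463 = 0.6931/0.0463 = 14.97 s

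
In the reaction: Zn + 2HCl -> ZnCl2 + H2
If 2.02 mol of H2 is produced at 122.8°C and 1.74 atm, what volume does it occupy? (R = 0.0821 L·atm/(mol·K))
T = 122.8°C + 273.15 = 395.95 K
V = nRT/P = (2.02 × 0.0821 × 395.95) / 1.74
V = 37.74 L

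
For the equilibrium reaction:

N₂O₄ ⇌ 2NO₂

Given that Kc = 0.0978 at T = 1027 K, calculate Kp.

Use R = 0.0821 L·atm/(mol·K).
K_p = 8.2462

Δn = (moles gaseous products) − (moles gaseous reactants) = 1
T = 1027 K; RT = 0.0821 × 1027 = 84.3167
Kp = Kc·(RT)^Δn = 0.0978 × (84.3167)^1 = 0.0978 × 84.3167 = 8.2462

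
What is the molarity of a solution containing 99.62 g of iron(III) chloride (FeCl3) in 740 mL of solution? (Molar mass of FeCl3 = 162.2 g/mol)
Moles of FeCl3 = 99.62 g ÷ 162.2 g/mol = 0.61418 mol
Volume = 740 mL = 0.74 L
Molarity = 0.61418 mol ÷ 0.74 L = 0.83 M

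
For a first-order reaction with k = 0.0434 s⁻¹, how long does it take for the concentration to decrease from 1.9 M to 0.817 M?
19.45 s

From ln[A] = ln[A]₀ - k·t: t = ln([A]₀/[A])/k = ln(1.9/0.817)/0.0434 = ln(2.3256)/0.0434 = 0.8440/0.0434 = 19.45 s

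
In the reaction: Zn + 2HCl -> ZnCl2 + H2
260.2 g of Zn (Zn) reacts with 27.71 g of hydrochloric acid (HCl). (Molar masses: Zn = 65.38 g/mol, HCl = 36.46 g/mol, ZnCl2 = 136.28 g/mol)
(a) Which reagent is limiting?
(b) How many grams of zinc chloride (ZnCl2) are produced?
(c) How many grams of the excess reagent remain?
(a) HCl, (b) 51.79 g, (c) 235.4 g

Moles of Zn = 260.2 g ÷ 65.38 g/mol = 3.97981 mol
Moles of HCl = 27.71 g ÷ 36.46 g/mol = 0.760011 mol
Moles ÷ coefficient: Zn: 3.97981/1 = 3.98, HCl: 0.760011/2 = 0.38
(a) HCl has the smaller value, so HCl is the limiting reagent.
(b) Moles of ZnCl2 = 0.760011 mol HCl × (1/2) = 0.380005 mol; mass = 0.380005 mol × 136.28 g/mol = 51.79 g
(c) Zn consumed = 0.760011 × (1/2) = 0.380005 mol; remaining = 3.97981 − 0.380005 = 3.5998 mol; mass = 3.5998 mol × 65.38 g/mol = 235.4 g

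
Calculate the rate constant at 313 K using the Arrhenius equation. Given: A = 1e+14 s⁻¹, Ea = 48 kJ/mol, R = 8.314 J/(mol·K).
9.76e+05 s⁻¹

k = A·exp(-Ea/(R·T)) = 1e+14·exp(-48000/(8.314·313)) = 1e+14·exp(-18.4453) = 1e+14·9.7563e-09 = 9.76e+05 s⁻¹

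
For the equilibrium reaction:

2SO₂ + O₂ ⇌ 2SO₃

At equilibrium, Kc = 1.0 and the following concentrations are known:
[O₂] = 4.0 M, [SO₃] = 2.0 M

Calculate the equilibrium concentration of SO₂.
[SO₂] = 1.0000 M

Kc = ([SO₃]^2) / ([SO₂]^2 × [O₂]) = 1.0
[SO₂]^2 = (product terms)/(Kc · other reactant terms) = 4 / (1.0 · 4) = 1
[SO₂] = (1)^(1/2) = 1.0000 M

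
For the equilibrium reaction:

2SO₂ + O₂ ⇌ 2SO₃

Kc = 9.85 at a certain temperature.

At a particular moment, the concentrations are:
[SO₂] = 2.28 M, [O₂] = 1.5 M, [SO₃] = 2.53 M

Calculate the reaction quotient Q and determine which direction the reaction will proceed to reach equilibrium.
Q = 0.821, Q < K, reaction proceeds forward (toward products)

Q = ([SO₃]^2) / ([SO₂]^2 × [O₂])
  = ((2.53)^2) / ((2.28)^2·(1.5)) = 6.4009/7.7976 = 0.8209
Since Q = 0.8209 < Kc = 9.85, the reaction proceeds forward (toward products) to reach equilibrium.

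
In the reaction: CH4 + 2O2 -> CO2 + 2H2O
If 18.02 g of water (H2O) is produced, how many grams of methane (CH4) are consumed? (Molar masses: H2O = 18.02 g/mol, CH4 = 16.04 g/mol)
Moles of H2O = 18.02 g ÷ 18.02 g/mol = 1 mol
Mole ratio: 1 mol CH4 / 2 mol H2O
Moles of CH4 = 1 × (1/2) = 0.5 mol
Mass of CH4 = 0.5 mol × 16.04 g/mol = 8.02 g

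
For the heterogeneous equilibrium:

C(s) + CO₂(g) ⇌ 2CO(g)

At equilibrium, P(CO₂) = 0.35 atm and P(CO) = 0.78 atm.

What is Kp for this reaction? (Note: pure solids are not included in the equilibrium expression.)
K_p = 1.738

Solid C is excluded.
Kp = P(CO)²/P(CO₂) = (0.78)²/0.35 = 0.6084/0.35 = 1.738.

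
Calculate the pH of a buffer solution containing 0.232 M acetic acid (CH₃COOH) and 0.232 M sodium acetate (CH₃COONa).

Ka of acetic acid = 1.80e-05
pH = 4.74

pKa = -log(1.80e-05) = 4.74. pH = pKa + log([A⁻]/[HA]) = 4.74 + log(0.232/0.232)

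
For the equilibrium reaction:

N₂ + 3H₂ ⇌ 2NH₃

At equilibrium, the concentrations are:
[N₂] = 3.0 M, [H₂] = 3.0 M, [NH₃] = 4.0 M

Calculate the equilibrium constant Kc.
K_c = 0.1975

Kc = ([NH₃]^2) / ([N₂] × [H₂]^3)
   = ((4.0)^2) / ((3.0)·(3.0)^3)
   = 16 / 81 = 0.1975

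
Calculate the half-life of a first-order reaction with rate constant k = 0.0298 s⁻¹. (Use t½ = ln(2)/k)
23.26 s

t½ = ln(2)/k = 0.6931/0.0298 = 23.26 s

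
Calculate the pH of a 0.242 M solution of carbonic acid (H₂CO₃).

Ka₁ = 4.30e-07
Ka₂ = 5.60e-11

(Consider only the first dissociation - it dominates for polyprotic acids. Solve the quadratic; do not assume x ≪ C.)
pH = 3.49

x² + Ka₁·x − Ka₁·C = 0 with Ka₁ = 4.30e-07, C = 0.242.
x = (−Ka₁ + √(Ka₁² + 4·Ka₁·C))/2 = 3.2237e-04 M, so pH = 3.49.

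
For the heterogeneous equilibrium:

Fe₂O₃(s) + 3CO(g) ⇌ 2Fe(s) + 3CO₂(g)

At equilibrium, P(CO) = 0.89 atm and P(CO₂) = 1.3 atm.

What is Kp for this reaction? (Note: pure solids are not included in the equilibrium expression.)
K_p = 3.116

Solids (Fe₂O₃, Fe) are excluded.
Kp = P(CO₂)³/P(CO)³ = (1.3)³/(0.89)³ = 2.197/0.705 = 3.116.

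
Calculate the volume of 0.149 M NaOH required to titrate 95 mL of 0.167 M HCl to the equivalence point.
V_{base} = 106.5 mL

At equivalence: moles acid = moles base.
moles HCl = 0.167 M × 0.095 L = 0.015865 mol
V_NaOH = 0.015865 mol ÷ 0.149 M = 0.1065 L = 106.5 mL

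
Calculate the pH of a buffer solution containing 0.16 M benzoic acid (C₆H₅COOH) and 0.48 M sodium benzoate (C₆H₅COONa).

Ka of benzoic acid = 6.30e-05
pH = 4.68

pKa = -log(6.30e-05) = 4.20. pH = pKa + log([A⁻]/[HA]) = 4.20 + log(0.48/0.16)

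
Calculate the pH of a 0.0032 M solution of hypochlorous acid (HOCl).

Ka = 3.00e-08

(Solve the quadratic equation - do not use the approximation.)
pH = 5.01

x² + Ka×x - Ka×C = 0. Using quadratic formula: [H⁺] = 9.7830e-06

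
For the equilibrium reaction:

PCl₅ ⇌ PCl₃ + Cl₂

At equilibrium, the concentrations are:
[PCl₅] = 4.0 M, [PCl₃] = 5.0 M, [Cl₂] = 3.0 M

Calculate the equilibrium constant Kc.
K_c = 3.7500

Kc = ([PCl₃] × [Cl₂]) / ([PCl₅])
   = ((5.0)·(3.0)) / ((4.0))
   = 15 / 4 = 3.7500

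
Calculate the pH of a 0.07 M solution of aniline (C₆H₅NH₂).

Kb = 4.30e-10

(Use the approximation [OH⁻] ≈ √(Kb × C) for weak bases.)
pH = 8.74

[OH⁻] = √(Kb × C) = √(4.30e-10 × 0.07) = 5.4863e-06. pOH = 5.26, pH = 14 - pOH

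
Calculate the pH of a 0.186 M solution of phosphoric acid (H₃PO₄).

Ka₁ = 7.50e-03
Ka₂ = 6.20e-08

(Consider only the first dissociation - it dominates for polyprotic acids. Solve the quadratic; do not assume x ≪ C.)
pH = 1.47

x² + Ka₁·x − Ka₁·C = 0 with Ka₁ = 7.50e-03, C = 0.186.
x = (−Ka₁ + √(Ka₁² + 4·Ka₁·C))/2 = 3.3787e-02 M, so pH = 1.47.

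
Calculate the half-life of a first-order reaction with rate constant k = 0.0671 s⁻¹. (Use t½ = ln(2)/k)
10.33 s

t½ = ln(2)/k = 0.6931/0.0671 = 10.33 s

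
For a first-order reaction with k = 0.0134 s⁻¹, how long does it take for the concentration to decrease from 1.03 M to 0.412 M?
68.38 s

From ln[A] = ln[A]₀ - k·t: t = ln([A]₀/[A])/k = ln(1.03/0.412)/0.0134 = ln(2.5000)/0.0134 = 0.9163/0.0134 = 68.38 s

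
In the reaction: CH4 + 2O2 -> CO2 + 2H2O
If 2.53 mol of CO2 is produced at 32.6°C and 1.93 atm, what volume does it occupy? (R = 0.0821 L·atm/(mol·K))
T = 32.6°C + 273.15 = 305.75 K
V = nRT/P = (2.53 × 0.0821 × 305.75) / 1.93
V = 32.91 L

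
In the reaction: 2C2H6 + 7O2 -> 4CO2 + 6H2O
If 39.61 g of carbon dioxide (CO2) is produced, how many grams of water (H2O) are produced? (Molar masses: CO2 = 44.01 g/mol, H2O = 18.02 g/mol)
Moles of CO2 = 39.61 g ÷ 44.01 g/mol = 0.900023 mol
Mole ratio: 6 mol H2O / 4 mol CO2
Moles of H2O = 0.900023 × (6/4) = 1.35003 mol
Mass of H2O = 1.35003 mol × 18.02 g/mol = 24.33 g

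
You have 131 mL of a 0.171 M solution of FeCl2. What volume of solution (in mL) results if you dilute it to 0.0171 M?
Using M₁V₁ = M₂V₂:
0.171 × 131 = 0.0171 × V₂
V₂ = (0.171 × 131) / 0.0171 = 1310 mL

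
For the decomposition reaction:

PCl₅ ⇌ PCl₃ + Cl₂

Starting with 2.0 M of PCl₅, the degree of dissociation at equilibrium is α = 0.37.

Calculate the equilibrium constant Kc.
K_c = 0.4346

x = α·[A]₀ = 0.37 × 2.0 = 0.74 M dissociated.
At eq: [PCl₅] = 2.0 − 0.74 = 1.26 M; [PCl₃] = [Cl₂] = x = 0.74 M.
Kc = [PCl₃][Cl₂]/[PCl₅] = (0.74)²/1.26 = 0.4346.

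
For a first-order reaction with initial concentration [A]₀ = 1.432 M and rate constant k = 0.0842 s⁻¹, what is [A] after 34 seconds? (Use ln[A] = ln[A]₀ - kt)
0.0818 M

ln[A] = ln[A]₀ - k·t = ln(1.432) - (0.0842)·(34) = 0.3591 - 2.8628 = -2.5037
[A] = e^(-2.5037) = 0.0818 M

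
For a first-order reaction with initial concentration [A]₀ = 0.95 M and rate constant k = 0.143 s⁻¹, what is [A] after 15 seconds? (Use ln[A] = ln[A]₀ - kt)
0.1112 M

ln[A] = ln[A]₀ - k·t = ln(0.95) - (0.143)·(15) = -0.0513 - 2.1450 = -2.1963
[A] = e^(-2.1963) = 0.1112 M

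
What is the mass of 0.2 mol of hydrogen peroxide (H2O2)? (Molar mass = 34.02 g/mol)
Mass = 0.2 mol × 34.02 g/mol = 6.804 g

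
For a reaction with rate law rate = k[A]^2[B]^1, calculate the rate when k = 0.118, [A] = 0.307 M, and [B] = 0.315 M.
0.003503 M/s

rate = k·[A]^2·[B]^1 = 0.118·(0.307)^2·(0.315)^1 = 0.118·0.094249·0.315 = 0.003503 M/s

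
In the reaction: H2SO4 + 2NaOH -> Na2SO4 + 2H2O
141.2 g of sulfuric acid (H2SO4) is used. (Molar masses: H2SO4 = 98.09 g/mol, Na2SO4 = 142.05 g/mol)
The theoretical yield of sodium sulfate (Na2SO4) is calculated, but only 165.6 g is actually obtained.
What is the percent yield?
Moles of H2SO4 = 141.2 g ÷ 98.09 g/mol = 1.43949 mol
Mole ratio: 1 mol Na2SO4 / 1 mol H2SO4
Moles of Na2SO4 = 1.43949 × (1/1) = 1.43949 mol
Theoretical yield = 1.43949 mol × 142.05 g/mol = 204.48 g
Actual yield = 165.6 g
Percent yield = (165.6 / 204.48) × 100% = 81.0%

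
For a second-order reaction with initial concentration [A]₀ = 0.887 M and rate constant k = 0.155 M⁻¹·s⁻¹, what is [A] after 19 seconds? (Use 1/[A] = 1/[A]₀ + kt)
0.2456 M

1/[A] = 1/[A]₀ + k·t = 1/0.887 + (0.155)·(19) = 1.1274 + 2.9450 = 4.0724
[A] = 1/4.0724 = 0.2456 M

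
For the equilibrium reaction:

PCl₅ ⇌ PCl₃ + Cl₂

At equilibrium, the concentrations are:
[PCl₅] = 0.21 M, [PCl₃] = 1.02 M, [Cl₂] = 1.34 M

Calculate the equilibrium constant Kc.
K_c = 6.5086

Kc = ([PCl₃] × [Cl₂]) / ([PCl₅])
   = ((1.02)·(1.34)) / ((0.21))
   = 1.3668 / 0.21 = 6.5086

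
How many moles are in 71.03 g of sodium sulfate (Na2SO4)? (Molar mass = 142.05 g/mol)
Moles = 71.03 g ÷ 142.05 g/mol = 0.5 mol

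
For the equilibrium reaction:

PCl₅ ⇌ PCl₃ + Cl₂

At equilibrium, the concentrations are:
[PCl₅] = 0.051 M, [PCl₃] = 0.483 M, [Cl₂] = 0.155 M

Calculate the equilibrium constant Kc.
K_c = 1.4679

Kc = ([PCl₃] × [Cl₂]) / ([PCl₅])
   = ((0.483)·(0.155)) / ((0.051))
   = 0.074865 / 0.051 = 1.4679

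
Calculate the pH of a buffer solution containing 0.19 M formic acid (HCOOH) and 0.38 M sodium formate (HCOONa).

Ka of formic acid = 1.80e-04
pH = 4.05

pKa = -log(1.80e-04) = 3.74. pH = pKa + log([A⁻]/[HA]) = 3.74 + log(0.38/0.19)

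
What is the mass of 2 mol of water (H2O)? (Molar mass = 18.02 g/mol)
Mass = 2 mol × 18.02 g/mol = 36.04 g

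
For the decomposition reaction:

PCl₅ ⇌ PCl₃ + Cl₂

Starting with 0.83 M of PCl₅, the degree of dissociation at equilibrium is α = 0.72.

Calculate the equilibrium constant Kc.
K_c = 1.5367

x = α·[A]₀ = 0.72 × 0.83 = 0.5976 M dissociated.
At eq: [PCl₅] = 0.83 − 0.5976 = 0.2324 M; [PCl₃] = [Cl₂] = x = 0.5976 M.
Kc = [PCl₃][Cl₂]/[PCl₅] = (0.5976)²/0.2324 = 1.537.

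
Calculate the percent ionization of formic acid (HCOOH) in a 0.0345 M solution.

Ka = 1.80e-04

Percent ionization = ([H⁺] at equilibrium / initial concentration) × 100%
Percent ionization = 6.97%

Let x = [H⁺]. Ka = x²/(C - x) ⇒ x² + (1.80e-04)x - (1.80e-04)(0.0345) = 0. x = 2.4036e-03. Percent = (2.4036e-03/0.0345) × 100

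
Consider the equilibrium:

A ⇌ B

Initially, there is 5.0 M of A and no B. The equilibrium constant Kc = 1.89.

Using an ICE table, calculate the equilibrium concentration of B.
[B] = 3.270 M

ICE: [A] = 5.0 − x, [B] = x.
Kc = x/(5.0 − x) = 1.89 ⇒ x = 1.89·5.0/(1 + 1.89) = 9.45/2.89 = 3.27.
[B] = x = 3.270 M.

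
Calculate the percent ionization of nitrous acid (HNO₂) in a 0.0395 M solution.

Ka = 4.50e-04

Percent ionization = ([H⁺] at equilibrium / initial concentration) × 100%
Percent ionization = 10.1%

Let x = [H⁺]. Ka = x²/(C - x) ⇒ x² + (4.50e-04)x - (4.50e-04)(0.0395) = 0. x = 3.9970e-03. Percent = (3.9970e-03/0.0395) × 100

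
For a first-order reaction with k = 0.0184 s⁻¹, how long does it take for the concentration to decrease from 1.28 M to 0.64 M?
37.67 s

From ln[A] = ln[A]₀ - k·t: t = ln([A]₀/[A])/k = ln(1.28/0.64)/0.0184 = ln(2.0000)/0.0184 = 0.6931/0.0184 = 37.67 s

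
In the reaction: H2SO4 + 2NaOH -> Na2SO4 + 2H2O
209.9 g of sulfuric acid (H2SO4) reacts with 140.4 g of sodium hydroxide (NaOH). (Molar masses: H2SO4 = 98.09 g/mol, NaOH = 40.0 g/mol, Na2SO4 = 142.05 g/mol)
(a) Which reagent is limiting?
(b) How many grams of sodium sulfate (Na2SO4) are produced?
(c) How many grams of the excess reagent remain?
(a) NaOH, (b) 249.3 g, (c) 37.75 g

Moles of H2SO4 = 209.9 g ÷ 98.09 g/mol = 2.13987 mol
Moles of NaOH = 140.4 g ÷ 40.0 g/mol = 3.51 mol
Moles ÷ coefficient: H2SO4: 2.13987/1 = 2.14, NaOH: 3.51/2 = 1.755
(a) NaOH has the smaller value, so NaOH is the limiting reagent.
(b) Moles of Na2SO4 = 3.51 mol NaOH × (1/2) = 1.755 mol; mass = 1.755 mol × 142.05 g/mol = 249.3 g
(c) H2SO4 consumed = 3.51 × (1/2) = 1.755 mol; remaining = 2.13987 − 1.755 = 0.384872 mol; mass = 0.384872 mol × 98.09 g/mol = 37.75 g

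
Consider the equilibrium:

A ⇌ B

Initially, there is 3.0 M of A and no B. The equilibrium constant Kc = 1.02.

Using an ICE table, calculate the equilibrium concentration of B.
[B] = 1.515 M

ICE: [A] = 3.0 − x, [B] = x.
Kc = x/(3.0 − x) = 1.02 ⇒ x = 1.02·3.0/(1 + 1.02) = 3.06/2.02 = 1.515.
[B] = x = 1.515 M.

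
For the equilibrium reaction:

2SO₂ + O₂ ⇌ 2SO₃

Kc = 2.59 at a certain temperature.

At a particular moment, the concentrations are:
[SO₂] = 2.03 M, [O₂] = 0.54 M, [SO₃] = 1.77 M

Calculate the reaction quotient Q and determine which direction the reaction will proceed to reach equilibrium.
Q = 1.408, Q < K, reaction proceeds forward (toward products)

Q = ([SO₃]^2) / ([SO₂]^2 × [O₂])
  = ((1.77)^2) / ((2.03)^2·(0.54)) = 3.1329/2.2253 = 1.408
Since Q = 1.408 < Kc = 2.59, the reaction proceeds forward (toward products) to reach equilibrium.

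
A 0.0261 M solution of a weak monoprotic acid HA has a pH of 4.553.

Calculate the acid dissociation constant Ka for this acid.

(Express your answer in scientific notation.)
K_a = 3.00e-08

[H⁺] = 10^(−pH) = 10^(−4.553) = 2.799e-05 M. For HA ⇌ H⁺ + A⁻, Ka = x²/(C − x) = (2.799e-05)²/(0.0261 − 2.799e-05) = 3.00e-08.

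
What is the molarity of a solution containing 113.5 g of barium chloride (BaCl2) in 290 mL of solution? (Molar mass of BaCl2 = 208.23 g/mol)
Moles of BaCl2 = 113.5 g ÷ 208.23 g/mol = 0.54507 mol
Volume = 290 mL = 0.29 L
Molarity = 0.54507 mol ÷ 0.29 L = 1.88 M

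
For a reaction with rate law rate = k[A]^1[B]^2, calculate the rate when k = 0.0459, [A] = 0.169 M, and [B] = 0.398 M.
0.001229 M/s

rate = k·[A]^1·[B]^2 = 0.0459·(0.169)^1·(0.398)^2 = 0.0459·0.169·0.158404 = 0.001229 M/s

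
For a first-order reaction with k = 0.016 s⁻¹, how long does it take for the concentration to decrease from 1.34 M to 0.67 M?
43.32 s

From ln[A] = ln[A]₀ - k·t: t = ln([A]₀/[A])/k = ln(1.34/0.67)/0.016 = ln(2.0000)/0.016 = 0.6931/0.016 = 43.32 s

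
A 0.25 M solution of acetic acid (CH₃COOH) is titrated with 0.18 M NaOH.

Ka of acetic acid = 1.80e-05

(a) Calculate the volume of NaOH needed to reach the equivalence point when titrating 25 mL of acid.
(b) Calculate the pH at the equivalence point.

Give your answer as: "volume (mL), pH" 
V = 34.7 mL, pH = 8.88

(a) At equivalence: moles acid = moles base.
moles acid = 0.25 × 0.025 = 0.00625 mol; V_NaOH = 0.00625/0.18 = 0.03472 L = 34.7 mL.
(b) At equivalence, all acid → conjugate base A⁻ at [A⁻] = 0.00625/0.05972 = 0.1047 M.
Kb = Kw/Ka = 1.0e-14/1.80e-05 = 5.556e-10; [OH⁻] = √(Kb·[A⁻]) = 7.625e-06; pOH = 5.12; pH = 14 − pOH = 8.88.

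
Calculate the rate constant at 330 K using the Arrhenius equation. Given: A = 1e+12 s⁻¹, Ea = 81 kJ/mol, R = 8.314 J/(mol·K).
1.51e-01 s⁻¹

k = A·exp(-Ea/(R·T)) = 1e+12·exp(-81000/(8.314·330)) = 1e+12·exp(-29.5230) = 1e+12·1.5077e-13 = 1.51e-01 s⁻¹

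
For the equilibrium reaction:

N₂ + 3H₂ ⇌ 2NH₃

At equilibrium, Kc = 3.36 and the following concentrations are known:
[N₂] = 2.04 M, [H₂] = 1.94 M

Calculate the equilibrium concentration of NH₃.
[NH₃] = 7.0744 M

Kc = ([NH₃]^2) / ([N₂] × [H₂]^3) = 3.36
[NH₃]^2 = Kc · (reactant terms)/(other product terms) = 3.36 · 14.895 / 1 = 50.047
[NH₃] = (50.047)^(1/2) = 7.0744 M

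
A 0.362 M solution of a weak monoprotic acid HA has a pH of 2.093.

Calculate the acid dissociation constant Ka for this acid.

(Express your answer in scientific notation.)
K_a = 1.84e-04

[H⁺] = 10^(−pH) = 10^(−2.093) = 8.072e-03 M. For HA ⇌ H⁺ + A⁻, Ka = x²/(C − x) = (8.072e-03)²/(0.362 − 8.072e-03) = 1.84e-04.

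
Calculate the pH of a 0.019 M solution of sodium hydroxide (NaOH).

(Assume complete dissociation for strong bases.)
pH = 12.28

[OH⁻] = 0.019 M for strong base. pOH = -log[OH⁻] = 1.72, pH = 14 - pOH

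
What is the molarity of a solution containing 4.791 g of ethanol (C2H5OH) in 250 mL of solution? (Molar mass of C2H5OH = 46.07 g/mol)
Moles of C2H5OH = 4.791 g ÷ 46.07 g/mol = 0.103994 mol
Volume = 250 mL = 0.25 L
Molarity = 0.103994 mol ÷ 0.25 L = 0.416 M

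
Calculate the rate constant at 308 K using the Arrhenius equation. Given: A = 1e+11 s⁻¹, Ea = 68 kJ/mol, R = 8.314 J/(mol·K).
2.93e-01 s⁻¹

k = A·exp(-Ea/(R·T)) = 1e+11·exp(-68000/(8.314·308)) = 1e+11·exp(-26.5551) = 1e+11·2.9327e-12 = 2.93e-01 s⁻¹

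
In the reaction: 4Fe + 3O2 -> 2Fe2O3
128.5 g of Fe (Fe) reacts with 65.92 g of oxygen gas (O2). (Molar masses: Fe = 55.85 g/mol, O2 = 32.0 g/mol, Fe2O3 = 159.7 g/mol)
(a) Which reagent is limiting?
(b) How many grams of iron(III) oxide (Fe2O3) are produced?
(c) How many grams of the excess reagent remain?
(a) Fe, (b) 183.7 g, (c) 10.7 g

Moles of Fe = 128.5 g ÷ 55.85 g/mol = 2.30081 mol
Moles of O2 = 65.92 g ÷ 32.0 g/mol = 2.06 mol
Moles ÷ coefficient: Fe: 2.30081/4 = 0.5752, O2: 2.06/3 = 0.6867
(a) Fe has the smaller value, so Fe is the limiting reagent.
(b) Moles of Fe2O3 = 2.30081 mol Fe × (2/4) = 1.1504 mol; mass = 1.1504 mol × 159.7 g/mol = 183.7 g
(c) O2 consumed = 2.30081 × (3/4) = 1.7256 mol; remaining = 2.06 − 1.7256 = 0.334396 mol; mass = 0.334396 mol × 32.0 g/mol = 10.7 g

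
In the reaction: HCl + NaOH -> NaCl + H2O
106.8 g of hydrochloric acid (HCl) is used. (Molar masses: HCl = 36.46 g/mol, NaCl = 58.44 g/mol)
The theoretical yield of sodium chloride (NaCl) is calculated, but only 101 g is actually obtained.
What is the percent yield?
Moles of HCl = 106.8 g ÷ 36.46 g/mol = 2.92924 mol
Mole ratio: 1 mol NaCl / 1 mol HCl
Moles of NaCl = 2.92924 × (1/1) = 2.92924 mol
Theoretical yield = 2.92924 mol × 58.44 g/mol = 171.18 g
Actual yield = 101 g
Percent yield = (101 / 171.18) × 100% = 59.0%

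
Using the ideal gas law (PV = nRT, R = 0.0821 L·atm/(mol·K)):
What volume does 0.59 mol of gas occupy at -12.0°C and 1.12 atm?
T = -12.0°C + 273.15 = 261.15 K
V = nRT/P = (0.59 × 0.0821 × 261.15) / 1.12
V = 11.29 L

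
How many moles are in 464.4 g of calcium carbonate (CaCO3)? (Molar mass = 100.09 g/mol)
Moles = 464.4 g ÷ 100.09 g/mol = 4.64 mol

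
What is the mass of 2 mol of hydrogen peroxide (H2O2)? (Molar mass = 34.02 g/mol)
Mass = 2 mol × 34.02 g/mol = 68.04 g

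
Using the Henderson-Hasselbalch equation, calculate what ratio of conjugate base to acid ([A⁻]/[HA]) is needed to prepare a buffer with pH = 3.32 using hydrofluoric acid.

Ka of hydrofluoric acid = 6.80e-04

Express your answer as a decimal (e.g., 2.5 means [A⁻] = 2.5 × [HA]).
[A⁻]/[HA] = 1.421

pKa = −log(6.80e-04) = 3.1675. pH = pKa + log([A⁻]/[HA]). 3.32 = 3.1675 + log(ratio). log(ratio) = 3.32 − 3.1675 = 0.1525. ratio = 10^(0.1525) = 1.421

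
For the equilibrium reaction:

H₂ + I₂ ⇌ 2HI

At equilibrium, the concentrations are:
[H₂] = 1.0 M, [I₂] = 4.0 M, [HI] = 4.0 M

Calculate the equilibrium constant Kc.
K_c = 4.0000

Kc = ([HI]^2) / ([H₂] × [I₂])
   = ((4.0)^2) / ((1.0)·(4.0))
   = 16 / 4 = 4.0000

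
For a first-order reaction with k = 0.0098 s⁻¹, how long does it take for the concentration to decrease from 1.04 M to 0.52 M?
70.73 s

From ln[A] = ln[A]₀ - k·t: t = ln([A]₀/[A])/k = ln(1.04/0.52)/0.0098 = ln(2.0000)/0.0098 = 0.6931/0.0098 = 70.73 s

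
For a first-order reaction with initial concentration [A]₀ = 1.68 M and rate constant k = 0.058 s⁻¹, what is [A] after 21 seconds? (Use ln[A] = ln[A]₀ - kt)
0.4970 M

ln[A] = ln[A]₀ - k·t = ln(1.68) - (0.058)·(21) = 0.5188 - 1.2180 = -0.6992
[A] = e^(-0.6992) = 0.4970 M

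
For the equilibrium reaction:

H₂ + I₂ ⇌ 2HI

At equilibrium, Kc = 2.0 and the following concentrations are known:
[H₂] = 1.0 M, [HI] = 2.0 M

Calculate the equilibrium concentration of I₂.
[I₂] = 2.0000 M

Kc = ([HI]^2) / ([H₂] × [I₂]) = 2.0
[I₂]^1 = (product terms)/(Kc · other reactant terms) = 4 / (2.0 · 1) = 2
[I₂] = 2.0000 M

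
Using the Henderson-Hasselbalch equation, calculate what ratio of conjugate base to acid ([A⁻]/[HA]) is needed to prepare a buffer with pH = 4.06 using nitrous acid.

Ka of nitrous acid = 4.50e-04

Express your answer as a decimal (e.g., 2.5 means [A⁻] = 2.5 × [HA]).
[A⁻]/[HA] = 5.167

pKa = −log(4.50e-04) = 3.3468. pH = pKa + log([A⁻]/[HA]). 4.06 = 3.3468 + log(ratio). log(ratio) = 4.06 − 3.3468 = 0.7132. ratio = 10^(0.7132) = 5.167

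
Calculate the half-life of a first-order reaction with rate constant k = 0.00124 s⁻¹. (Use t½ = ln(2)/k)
558.99 s

t½ = ln(2)/k = 0.6931/0.00124 = 558.99 s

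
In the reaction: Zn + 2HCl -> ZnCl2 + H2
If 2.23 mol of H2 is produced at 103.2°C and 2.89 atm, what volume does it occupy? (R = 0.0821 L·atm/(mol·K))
T = 103.2°C + 273.15 = 376.35 K
V = nRT/P = (2.23 × 0.0821 × 376.35) / 2.89
V = 23.84 L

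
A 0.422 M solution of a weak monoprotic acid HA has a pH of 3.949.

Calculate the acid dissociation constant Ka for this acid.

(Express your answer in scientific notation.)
K_a = 3.00e-08

[H⁺] = 10^(−pH) = 10^(−3.949) = 1.125e-04 M. For HA ⇌ H⁺ + A⁻, Ka = x²/(C − x) = (1.125e-04)²/(0.422 − 1.125e-04) = 3.00e-08.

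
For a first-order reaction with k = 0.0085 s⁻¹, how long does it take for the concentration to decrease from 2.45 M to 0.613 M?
163.00 s

From ln[A] = ln[A]₀ - k·t: t = ln([A]₀/[A])/k = ln(2.45/0.613)/0.0085 = ln(3.9967)/0.0085 = 1.3855/0.0085 = 163.00 s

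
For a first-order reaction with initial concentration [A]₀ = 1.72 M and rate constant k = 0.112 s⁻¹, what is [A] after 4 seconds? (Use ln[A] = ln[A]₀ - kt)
1.0989 M

ln[A] = ln[A]₀ - k·t = ln(1.72) - (0.112)·(4) = 0.5423 - 0.4480 = 0.0943
[A] = e^(0.0943) = 1.0989 M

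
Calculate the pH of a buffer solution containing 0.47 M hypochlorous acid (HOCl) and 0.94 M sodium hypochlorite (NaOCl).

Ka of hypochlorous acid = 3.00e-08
pH = 7.82

pKa = -log(3.00e-08) = 7.52. pH = pKa + log([A⁻]/[HA]) = 7.52 + log(0.94/0.47)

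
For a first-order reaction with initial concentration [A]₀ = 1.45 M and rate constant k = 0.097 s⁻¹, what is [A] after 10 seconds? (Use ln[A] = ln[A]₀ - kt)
0.5497 M

ln[A] = ln[A]₀ - k·t = ln(1.45) - (0.097)·(10) = 0.3716 - 0.9700 = -0.5984
[A] = e^(-0.5984) = 0.5497 M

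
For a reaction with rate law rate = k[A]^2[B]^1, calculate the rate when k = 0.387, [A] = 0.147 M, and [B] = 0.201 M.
0.001681 M/s

rate = k·[A]^2·[B]^1 = 0.387·(0.147)^2·(0.201)^1 = 0.387·0.021609·0.201 = 0.001681 M/s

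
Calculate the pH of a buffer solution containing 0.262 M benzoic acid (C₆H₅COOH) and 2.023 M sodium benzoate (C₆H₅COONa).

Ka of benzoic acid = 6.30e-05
pH = 5.09

pKa = -log(6.30e-05) = 4.20. pH = pKa + log([A⁻]/[HA]) = 4.20 + log(2.023/0.262)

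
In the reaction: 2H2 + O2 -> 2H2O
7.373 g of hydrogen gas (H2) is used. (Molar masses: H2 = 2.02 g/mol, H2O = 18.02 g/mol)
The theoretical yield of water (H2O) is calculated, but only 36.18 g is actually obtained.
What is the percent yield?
Moles of H2 = 7.373 g ÷ 2.02 g/mol = 3.65 mol
Mole ratio: 2 mol H2O / 2 mol H2
Moles of H2O = 3.65 × (2/2) = 3.65 mol
Theoretical yield = 3.65 mol × 18.02 g/mol = 65.773 g
Actual yield = 36.18 g
Percent yield = (36.18 / 65.773) × 100% = 55.0%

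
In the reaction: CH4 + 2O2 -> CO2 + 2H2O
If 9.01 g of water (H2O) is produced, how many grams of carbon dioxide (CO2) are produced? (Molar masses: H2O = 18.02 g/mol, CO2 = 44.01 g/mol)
Moles of H2O = 9.01 g ÷ 18.02 g/mol = 0.5 mol
Mole ratio: 1 mol CO2 / 2 mol H2O
Moles of CO2 = 0.5 × (1/2) = 0.25 mol
Mass of CO2 = 0.25 mol × 44.01 g/mol = 11 g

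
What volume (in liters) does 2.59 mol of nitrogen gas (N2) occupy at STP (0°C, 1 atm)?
At STP, 1 mol of gas occupies 22.4 L
Volume = 2.59 mol × 22.4 L/mol = 58.02 L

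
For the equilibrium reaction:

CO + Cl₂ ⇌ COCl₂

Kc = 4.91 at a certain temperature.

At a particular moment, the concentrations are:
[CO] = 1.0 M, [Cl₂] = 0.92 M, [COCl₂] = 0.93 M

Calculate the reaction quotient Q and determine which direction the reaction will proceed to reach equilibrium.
Q = 1.011, Q < K, reaction proceeds forward (toward products)

Q = ([COCl₂]) / ([CO] × [Cl₂])
  = ((0.93)) / ((1.0)·(0.92)) = 0.93/0.92 = 1.011
Since Q = 1.011 < Kc = 4.91, the reaction proceeds forward (toward products) to reach equilibrium.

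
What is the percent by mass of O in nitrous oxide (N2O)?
Mass of O in formula = 16.0 × 1 = 16 g/mol
Molar mass = 44.02 g/mol
% O = (16/44.02) × 100% = 36.35%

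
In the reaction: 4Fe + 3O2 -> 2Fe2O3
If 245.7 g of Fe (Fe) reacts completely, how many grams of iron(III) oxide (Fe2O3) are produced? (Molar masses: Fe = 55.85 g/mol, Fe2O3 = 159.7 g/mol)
Moles of Fe = 245.7 g ÷ 55.85 g/mol = 4.39928 mol
Mole ratio: 2 mol Fe2O3 / 4 mol Fe
Moles of Fe2O3 = 4.39928 × (2/4) = 2.19964 mol
Mass of Fe2O3 = 2.19964 mol × 159.7 g/mol = 351.3 g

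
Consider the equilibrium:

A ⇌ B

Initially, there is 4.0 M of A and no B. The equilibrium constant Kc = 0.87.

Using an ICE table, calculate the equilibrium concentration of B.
[B] = 1.861 M

ICE: [A] = 4.0 − x, [B] = x.
Kc = x/(4.0 − x) = 0.87 ⇒ x = 0.87·4.0/(1 + 0.87) = 3.48/1.87 = 1.861.
[B] = x = 1.861 M.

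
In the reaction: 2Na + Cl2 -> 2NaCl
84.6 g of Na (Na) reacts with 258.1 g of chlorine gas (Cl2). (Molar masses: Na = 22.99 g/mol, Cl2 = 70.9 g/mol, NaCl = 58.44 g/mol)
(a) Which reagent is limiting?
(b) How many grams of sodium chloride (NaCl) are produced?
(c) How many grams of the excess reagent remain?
(a) Na, (b) 215.1 g, (c) 127.6 g

Moles of Na = 84.6 g ÷ 22.99 g/mol = 3.67986 mol
Moles of Cl2 = 258.1 g ÷ 70.9 g/mol = 3.64034 mol
Moles ÷ coefficient: Na: 3.67986/2 = 1.84, Cl2: 3.64034/1 = 3.64
(a) Na has the smaller value, so Na is the limiting reagent.
(b) Moles of NaCl = 3.67986 mol Na × (2/2) = 3.67986 mol; mass = 3.67986 mol × 58.44 g/mol = 215.1 g
(c) Cl2 consumed = 3.67986 × (1/2) = 1.83993 mol; remaining = 3.64034 − 1.83993 = 1.80041 mol; mass = 1.80041 mol × 70.9 g/mol = 127.6 g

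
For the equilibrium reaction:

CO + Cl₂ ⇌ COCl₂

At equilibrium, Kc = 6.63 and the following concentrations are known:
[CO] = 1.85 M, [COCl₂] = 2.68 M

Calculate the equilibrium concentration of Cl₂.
[Cl₂] = 0.2185 M

Kc = ([COCl₂]) / ([CO] × [Cl₂]) = 6.63
[Cl₂]^1 = (product terms)/(Kc · other reactant terms) = 2.68 / (6.63 · 1.85) = 0.2185
[Cl₂] = 0.2185 M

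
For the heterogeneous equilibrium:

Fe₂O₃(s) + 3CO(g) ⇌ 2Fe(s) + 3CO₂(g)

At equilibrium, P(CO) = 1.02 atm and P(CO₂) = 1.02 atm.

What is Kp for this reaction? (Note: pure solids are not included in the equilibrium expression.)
K_p = 1.000

Solids (Fe₂O₃, Fe) are excluded.
Kp = P(CO₂)³/P(CO)³ = (1.02)³/(1.02)³ = 1.061/1.061 = 1.000.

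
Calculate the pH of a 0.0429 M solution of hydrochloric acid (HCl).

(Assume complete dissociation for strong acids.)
pH = 1.37

[H⁺] = 0.0429 M for strong acid. pH = -log[H⁺] = -log(0.0429)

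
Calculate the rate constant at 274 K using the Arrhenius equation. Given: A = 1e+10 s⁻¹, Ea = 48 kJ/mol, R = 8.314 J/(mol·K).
7.06e+00 s⁻¹

k = A·exp(-Ea/(R·T)) = 1e+10·exp(-48000/(8.314·274)) = 1e+10·exp(-21.0708) = 1e+10·7.0644e-10 = 7.06e+00 s⁻¹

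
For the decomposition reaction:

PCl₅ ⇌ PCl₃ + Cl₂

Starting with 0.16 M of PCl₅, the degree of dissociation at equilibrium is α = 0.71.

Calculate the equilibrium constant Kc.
K_c = 0.2781

x = α·[A]₀ = 0.71 × 0.16 = 0.1136 M dissociated.
At eq: [PCl₅] = 0.16 − 0.1136 = 0.0464 M; [PCl₃] = [Cl₂] = x = 0.1136 M.
Kc = [PCl₃][Cl₂]/[PCl₅] = (0.1136)²/0.0464 = 0.2781.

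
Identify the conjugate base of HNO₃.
Conjugate base: NO₃⁻

Conjugate acid-base pairs differ by one H⁺. Ka × Kb = Kw for a conjugate pair.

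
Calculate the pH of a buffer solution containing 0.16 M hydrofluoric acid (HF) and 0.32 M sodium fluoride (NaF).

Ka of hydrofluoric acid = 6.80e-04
pH = 3.47

pKa = -log(6.80e-04) = 3.17. pH = pKa + log([A⁻]/[HA]) = 3.17 + log(0.32/0.16)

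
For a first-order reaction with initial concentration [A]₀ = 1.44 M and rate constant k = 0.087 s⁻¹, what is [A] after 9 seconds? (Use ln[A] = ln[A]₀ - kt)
0.6581 M

ln[A] = ln[A]₀ - k·t = ln(1.44) - (0.087)·(9) = 0.3646 - 0.7830 = -0.4184
[A] = e^(-0.4184) = 0.6581 M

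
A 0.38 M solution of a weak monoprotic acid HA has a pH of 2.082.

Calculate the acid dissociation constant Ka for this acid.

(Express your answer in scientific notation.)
K_a = 1.84e-04

[H⁺] = 10^(−pH) = 10^(−2.082) = 8.279e-03 M. For HA ⇌ H⁺ + A⁻, Ka = x²/(C − x) = (8.279e-03)²/(0.38 − 8.279e-03) = 1.84e-04.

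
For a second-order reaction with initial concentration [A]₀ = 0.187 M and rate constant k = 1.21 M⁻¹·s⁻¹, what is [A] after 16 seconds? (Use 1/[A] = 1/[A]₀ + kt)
0.0405 M

1/[A] = 1/[A]₀ + k·t = 1/0.187 + (1.21)·(16) = 5.3476 + 19.3600 = 24.7076
[A] = 1/24.7076 = 0.0405 M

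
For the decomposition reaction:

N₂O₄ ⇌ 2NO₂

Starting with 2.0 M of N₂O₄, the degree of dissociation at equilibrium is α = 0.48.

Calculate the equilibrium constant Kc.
K_c = 3.5446

x = α·[A]₀ = 0.48 × 2.0 = 0.96 M dissociated.
At eq: [N₂O₄] = 2.0 − 0.96 = 1.04 M; [NO₂] = 2x = 1.92 M.
Kc = [NO₂]²/[N₂O₄] = (1.92)²/1.04 = 3.545.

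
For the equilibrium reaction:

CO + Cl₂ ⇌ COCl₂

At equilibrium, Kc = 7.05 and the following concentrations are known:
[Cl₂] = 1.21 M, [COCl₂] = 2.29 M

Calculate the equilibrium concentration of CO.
[CO] = 0.2684 M

Kc = ([COCl₂]) / ([CO] × [Cl₂]) = 7.05
[CO]^1 = (product terms)/(Kc · other reactant terms) = 2.29 / (7.05 · 1.21) = 0.26845
[CO] = 0.2684 M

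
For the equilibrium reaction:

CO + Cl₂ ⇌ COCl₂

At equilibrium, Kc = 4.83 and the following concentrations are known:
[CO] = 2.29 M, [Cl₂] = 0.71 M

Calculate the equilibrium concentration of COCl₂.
[COCl₂] = 7.8531 M

Kc = ([COCl₂]) / ([CO] × [Cl₂]) = 4.83
[COCl₂]^1 = Kc · (reactant terms)/(other product terms) = 4.83 · 1.6259 / 1 = 7.8531
[COCl₂] = 7.8531 M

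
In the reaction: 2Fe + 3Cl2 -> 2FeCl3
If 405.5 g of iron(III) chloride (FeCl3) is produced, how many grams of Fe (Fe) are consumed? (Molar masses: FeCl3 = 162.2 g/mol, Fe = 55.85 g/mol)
Moles of FeCl3 = 405.5 g ÷ 162.2 g/mol = 2.5 mol
Mole ratio: 2 mol Fe / 2 mol FeCl3
Moles of Fe = 2.5 × (2/2) = 2.5 mol
Mass of Fe = 2.5 mol × 55.85 g/mol = 139.6 g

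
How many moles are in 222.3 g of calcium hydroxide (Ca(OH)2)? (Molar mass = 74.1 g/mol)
Moles = 222.3 g ÷ 74.1 g/mol = 3 mol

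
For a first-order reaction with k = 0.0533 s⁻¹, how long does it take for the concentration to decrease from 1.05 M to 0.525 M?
13.00 s

From ln[A] = ln[A]₀ - k·t: t = ln([A]₀/[A])/k = ln(1.05/0.525)/0.0533 = ln(2.0000)/0.0533 = 0.6931/0.0533 = 13.00 s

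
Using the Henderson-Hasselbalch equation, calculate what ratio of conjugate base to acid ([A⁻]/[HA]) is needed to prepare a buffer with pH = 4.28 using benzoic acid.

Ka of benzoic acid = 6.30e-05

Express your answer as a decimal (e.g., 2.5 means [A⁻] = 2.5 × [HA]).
[A⁻]/[HA] = 1.200

pKa = −log(6.30e-05) = 4.2007. pH = pKa + log([A⁻]/[HA]). 4.28 = 4.2007 + log(ratio). log(ratio) = 4.28 − 4.2007 = 0.0793. ratio = 10^(0.0793) = 1.200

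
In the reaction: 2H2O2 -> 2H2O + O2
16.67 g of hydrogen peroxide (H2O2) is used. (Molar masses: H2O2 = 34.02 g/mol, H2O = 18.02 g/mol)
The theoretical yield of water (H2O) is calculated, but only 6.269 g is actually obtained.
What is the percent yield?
Moles of H2O2 = 16.67 g ÷ 34.02 g/mol = 0.490006 mol
Mole ratio: 2 mol H2O / 2 mol H2O2
Moles of H2O = 0.490006 × (2/2) = 0.490006 mol
Theoretical yield = 0.490006 mol × 18.02 g/mol = 8.8299 g
Actual yield = 6.269 g
Percent yield = (6.269 / 8.8299) × 100% = 71.0%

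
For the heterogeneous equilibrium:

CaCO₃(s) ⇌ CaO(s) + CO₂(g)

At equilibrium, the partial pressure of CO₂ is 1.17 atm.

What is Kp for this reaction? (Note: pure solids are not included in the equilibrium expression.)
K_p = 1.17

Solids (CaCO₃, CaO) have activity 1 and are excluded.
Kp = P(CO₂) = 1.17.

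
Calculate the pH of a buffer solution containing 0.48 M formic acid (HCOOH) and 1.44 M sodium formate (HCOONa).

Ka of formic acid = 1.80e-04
pH = 4.22

pKa = -log(1.80e-04) = 3.74. pH = pKa + log([A⁻]/[HA]) = 3.74 + log(1.44/0.48)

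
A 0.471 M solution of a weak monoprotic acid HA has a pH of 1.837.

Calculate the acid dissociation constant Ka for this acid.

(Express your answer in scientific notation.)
K_a = 4.64e-04

[H⁺] = 10^(−pH) = 10^(−1.837) = 1.455e-02 M. For HA ⇌ H⁺ + A⁻, Ka = x²/(C − x) = (1.455e-02)²/(0.471 − 1.455e-02) = 4.64e-04.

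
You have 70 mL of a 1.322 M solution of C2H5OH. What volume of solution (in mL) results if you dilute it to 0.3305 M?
Using M₁V₁ = M₂V₂:
1.322 × 70 = 0.3305 × V₂
V₂ = (1.322 × 70) / 0.3305 = 280 mL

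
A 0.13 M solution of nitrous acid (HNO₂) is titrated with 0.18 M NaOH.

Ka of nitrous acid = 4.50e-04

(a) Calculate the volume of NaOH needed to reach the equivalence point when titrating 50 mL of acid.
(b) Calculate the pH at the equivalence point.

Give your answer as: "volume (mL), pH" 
V = 36.1 mL, pH = 8.11

(a) At equivalence: moles acid = moles base.
moles acid = 0.13 × 0.05 = 0.0065 mol; V_NaOH = 0.0065/0.18 = 0.03611 L = 36.1 mL.
(b) At equivalence, all acid → conjugate base A⁻ at [A⁻] = 0.0065/0.08611 = 0.07548 M.
Kb = Kw/Ka = 1.0e-14/4.50e-04 = 2.222e-11; [OH⁻] = √(Kb·[A⁻]) = 1.295e-06; pOH = 5.89; pH = 14 − pOH = 8.11.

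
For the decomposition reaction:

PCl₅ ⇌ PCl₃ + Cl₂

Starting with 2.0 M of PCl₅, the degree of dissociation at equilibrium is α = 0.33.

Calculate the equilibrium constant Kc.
K_c = 0.3251

x = α·[A]₀ = 0.33 × 2.0 = 0.66 M dissociated.
At eq: [PCl₅] = 2.0 − 0.66 = 1.34 M; [PCl₃] = [Cl₂] = x = 0.66 M.
Kc = [PCl₃][Cl₂]/[PCl₅] = (0.66)²/1.34 = 0.3251.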